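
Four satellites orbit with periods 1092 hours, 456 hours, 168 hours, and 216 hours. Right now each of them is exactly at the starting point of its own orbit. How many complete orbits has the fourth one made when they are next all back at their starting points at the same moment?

1729 orbits

All finish a whole number of cycles simultaneously at t = LCM of the periods.
1092 = 2^2 × 3 × 7 × 13
456 = 2^3 × 3 × 19
168 = 2^3 × 3 × 7
216 = 2^3 × 3^3
LCM(1092, 456, 168, 216) = 2^3 × 3^3 × 7 × 13 × 19 = 373464.
Orbits for period 216: 373464 / 216 = 1729.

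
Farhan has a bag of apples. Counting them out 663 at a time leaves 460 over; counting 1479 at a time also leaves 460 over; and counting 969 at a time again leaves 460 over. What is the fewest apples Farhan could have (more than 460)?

N − 460 must be a common multiple of 663, 1479, and 969.
663 = 3 × 13 × 17
1479 = 3 × 17 × 29
969 = 3 × 17 × 19
LCM(663, 1479, 969) = 3 × 13 × 17 × 19 × 29 = 365313.
Smallest N > 460 is LCM + 460 = 365313 + 460 = 365773.

365773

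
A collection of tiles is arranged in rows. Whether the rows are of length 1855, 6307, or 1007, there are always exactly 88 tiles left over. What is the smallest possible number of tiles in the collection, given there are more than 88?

N − 88 must be a common multiple of 1855, 6307, and 1007.
1855 = 5 × 7 × 53
6307 = 7 × 17 × 53
1007 = 19 × 53
LCM(1855, 6307, 1007) = 5 × 7 × 17 × 19 × 53 = 599165.
Smallest N > 88 is LCM + 88 = 599165 + 88 = 599253.

599253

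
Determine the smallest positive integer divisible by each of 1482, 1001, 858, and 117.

342342

1482 = 2 × 3 × 13 × 19
1001 = 7 × 11 × 13
858 = 2 × 3 × 11 × 13
117 = 3^2 × 13
LCM(1482, 1001, 858, 117) = 2 × 3^2 × 7 × 11 × 13 × 19 = 342342.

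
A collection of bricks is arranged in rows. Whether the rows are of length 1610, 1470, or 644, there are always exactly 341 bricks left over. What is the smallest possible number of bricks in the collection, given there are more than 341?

67961

N − 341 must be a common multiple of 1610, 1470, and 644.
1610 = 2 × 5 × 7 × 23
1470 = 2 × 3 × 5 × 7^2
644 = 2^2 × 7 × 23
LCM(1610, 1470, 644) = 2^2 × 3 × 5 × 7^2 × 23 = 67620.
Smallest N > 341 is LCM + 341 = 67620 + 341 = 67961.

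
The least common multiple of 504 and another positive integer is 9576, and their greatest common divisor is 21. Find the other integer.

gcd × lcm = product of the two integers, so the other integer is (21 × 9576) / 504 = 399.

399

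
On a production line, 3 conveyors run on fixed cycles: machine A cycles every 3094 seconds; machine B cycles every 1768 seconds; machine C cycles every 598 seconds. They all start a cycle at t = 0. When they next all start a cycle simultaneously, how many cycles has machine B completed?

All finish a whole number of cycles simultaneously at t = LCM of the periods.
3094 = 2 × 7 × 13 × 17
1768 = 2^3 × 13 × 17
598 = 2 × 13 × 23
LCM(3094, 1768, 598) = 2^3 × 7 × 13 × 17 × 23 = 284648.
Cycles for period 1768: 284648 / 1768 = 161.

161 cycles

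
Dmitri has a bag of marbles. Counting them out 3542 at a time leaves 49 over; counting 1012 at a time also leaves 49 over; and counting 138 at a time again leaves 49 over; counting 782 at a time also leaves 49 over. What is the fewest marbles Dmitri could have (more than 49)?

361333

N − 49 must be a common multiple of 3542, 1012, 138, and 782.
3542 = 2 × 7 × 11 × 23
1012 = 2^2 × 11 × 23
138 = 2 × 3 × 23
782 = 2 × 17 × 23
LCM(3542, 1012, 138, 782) = 2^2 × 3 × 7 × 11 × 17 × 23 = 361284.
Smallest N > 49 is LCM + 49 = 361284 + 49 = 361333.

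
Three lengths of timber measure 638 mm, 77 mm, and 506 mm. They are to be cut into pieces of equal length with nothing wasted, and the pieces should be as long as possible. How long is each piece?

The greatest length dividing all of 638, 77, and 506 is their gcd.
638 = 2 × 11 × 29
77 = 7 × 11
506 = 2 × 11 × 23
gcd(638, 77, 506) = 11.

11 mm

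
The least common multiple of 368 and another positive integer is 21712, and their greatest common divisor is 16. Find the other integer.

944

gcd × lcm = product of the two integers, so the other integer is (16 × 21712) / 368 = 944.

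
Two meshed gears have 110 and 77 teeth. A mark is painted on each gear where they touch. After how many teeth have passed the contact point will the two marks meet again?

They coincide at every common multiple of the periods; the first is the LCM.
110 = 2 × 5 × 11
77 = 7 × 11
LCM(110, 77) = 2 × 5 × 7 × 11 = 770.

770 teeth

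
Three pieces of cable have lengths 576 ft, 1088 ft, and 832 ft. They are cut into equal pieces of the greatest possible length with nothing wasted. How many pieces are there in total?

39

Piece length = gcd(576, 1088, 832).
576 = 2^6 × 3^2
1088 = 2^6 × 17
832 = 2^6 × 13
gcd(576, 1088, 832) = 2^6 = 64.
Total pieces = 576/64 + 1088/64 + 832/64 = 9 + 17 + 13 = 39.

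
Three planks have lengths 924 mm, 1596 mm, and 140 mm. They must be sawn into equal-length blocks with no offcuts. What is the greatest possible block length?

The block length must divide every plank, so the greatest is gcd(924, 1596, 140).
924 = 2^2 × 3 × 7 × 11
1596 = 2^2 × 3 × 7 × 19
140 = 2^2 × 5 × 7
gcd(924, 1596, 140) = 2^2 × 7 = 28.

28 mm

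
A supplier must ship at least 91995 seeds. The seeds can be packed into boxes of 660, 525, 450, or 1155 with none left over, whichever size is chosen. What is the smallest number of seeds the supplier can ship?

138600

The number of seeds must be a common multiple of 660, 525, 450, and 1155, so a multiple of their LCM.
660 = 2^2 × 3 × 5 × 11
525 = 3 × 5^2 × 7
450 = 2 × 3^2 × 5^2
1155 = 3 × 5 × 7 × 11
LCM(660, 525, 450, 1155) = 2^2 × 3^2 × 5^2 × 7 × 11 = 69300.
Smallest multiple of 69300 that is ≥ 91995: ⌈91995/69300⌉ × 69300 = 2 × 69300 = 138600.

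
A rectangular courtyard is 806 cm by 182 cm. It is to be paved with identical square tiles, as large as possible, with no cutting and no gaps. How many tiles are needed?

Tile side = gcd(806, 182).
806 = 2 × 13 × 31
182 = 2 × 7 × 13
gcd(806, 182) = 2 × 13 = 26.
Tiles: (806/26) × (182/26) = 31 × 7 = 217.

217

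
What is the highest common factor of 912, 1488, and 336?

912 = 2^4 × 3 × 19
1488 = 2^4 × 3 × 31
336 = 2^4 × 3 × 7
gcd(912, 1488, 336) = 2^4 × 3 = 48.

48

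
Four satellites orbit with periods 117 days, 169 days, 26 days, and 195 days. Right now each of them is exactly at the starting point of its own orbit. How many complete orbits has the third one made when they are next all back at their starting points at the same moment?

All finish a whole number of cycles simultaneously at t = LCM of the periods.
117 = 3^2 × 13
169 = 13^2
26 = 2 × 13
195 = 3 × 5 × 13
LCM(117, 169, 26, 195) = 2 × 3^2 × 5 × 13^2 = 15210.
Orbits for period 26: 15210 / 26 = 585.

585 orbits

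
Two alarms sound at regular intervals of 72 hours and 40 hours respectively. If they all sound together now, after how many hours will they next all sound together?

360 hours

They coincide at every common multiple of the periods; the first is the LCM.
72 = 2^3 × 3^2
40 = 2^3 × 5
LCM(72, 40) = 2^3 × 3^2 × 5 = 360.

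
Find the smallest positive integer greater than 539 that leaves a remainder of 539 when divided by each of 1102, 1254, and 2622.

836957

N − 539 must be a common multiple of 1102, 1254, and 2622.
1102 = 2 × 19 × 29
1254 = 2 × 3 × 11 × 19
2622 = 2 × 3 × 19 × 23
LCM(1102, 1254, 2622) = 2 × 3 × 11 × 19 × 23 × 29 = 836418.
Smallest N > 539 is LCM + 539 = 836418 + 539 = 836957.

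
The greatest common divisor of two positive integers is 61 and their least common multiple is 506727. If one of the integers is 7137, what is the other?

4331

For two integers, gcd × lcm = product, so the other is (61 × 506727) / 7137 = 30910347 / 7137 = 4331.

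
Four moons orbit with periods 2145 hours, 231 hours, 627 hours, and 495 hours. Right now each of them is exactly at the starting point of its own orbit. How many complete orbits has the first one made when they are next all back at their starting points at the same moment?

All finish a whole number of cycles simultaneously at t = LCM of the periods.
2145 = 3 × 5 × 11 × 13
231 = 3 × 7 × 11
627 = 3 × 11 × 19
495 = 3^2 × 5 × 11
LCM(2145, 231, 627, 495) = 3^2 × 5 × 7 × 11 × 13 × 19 = 855855.
Orbits for period 2145: 855855 / 2145 = 399.

399 orbits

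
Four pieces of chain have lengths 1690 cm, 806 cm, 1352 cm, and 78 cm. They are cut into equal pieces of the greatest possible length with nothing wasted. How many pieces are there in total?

Piece length = gcd(1690, 806, 1352, 78).
1690 = 2 × 5 × 13^2
806 = 2 × 13 × 31
1352 = 2^3 × 13^2
78 = 2 × 3 × 13
gcd(1690, 806, 1352, 78) = 2 × 13 = 26.
Total pieces = 1690/26 + 806/26 + 1352/26 + 78/26 = 65 + 31 + 52 + 3 = 151.

151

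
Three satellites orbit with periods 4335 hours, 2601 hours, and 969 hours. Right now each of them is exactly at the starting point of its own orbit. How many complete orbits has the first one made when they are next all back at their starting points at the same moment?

All finish a whole number of cycles simultaneously at t = LCM of the periods.
4335 = 3 × 5 × 17^2
2601 = 3^2 × 17^2
969 = 3 × 17 × 19
LCM(4335, 2601, 969) = 3^2 × 5 × 17^2 × 19 = 247095.
Orbits for period 4335: 247095 / 4335 = 57.

57 orbits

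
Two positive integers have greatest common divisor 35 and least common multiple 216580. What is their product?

For any two positive integers, gcd × lcm = product = 35 × 216580 = 7580300.

7580300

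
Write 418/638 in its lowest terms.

19/29

418 = 2 × 11 × 19
638 = 2 × 11 × 29
gcd(418, 638) = 2 × 11 = 22.
Divide numerator and denominator by 22: 418/638 = 19/29.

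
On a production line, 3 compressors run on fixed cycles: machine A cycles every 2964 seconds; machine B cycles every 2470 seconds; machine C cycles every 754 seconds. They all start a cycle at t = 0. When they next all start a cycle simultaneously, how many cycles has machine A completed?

145 cycles

All finish a whole number of cycles simultaneously at t = LCM of the periods.
2964 = 2^2 × 3 × 13 × 19
2470 = 2 × 5 × 13 × 19
754 = 2 × 13 × 29
LCM(2964, 2470, 754) = 2^2 × 3 × 5 × 13 × 19 × 29 = 429780.
Cycles for period 2964: 429780 / 2964 = 145.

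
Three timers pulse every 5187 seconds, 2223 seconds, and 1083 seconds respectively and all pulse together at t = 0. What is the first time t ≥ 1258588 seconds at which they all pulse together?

Joint pulses occur at multiples of LCM(5187, 2223, 1083).
5187 = 3 × 7 × 13 × 19
2223 = 3^2 × 13 × 19
1083 = 3 × 19^2
LCM(5187, 2223, 1083) = 3^2 × 7 × 13 × 19^2 = 295659.
Smallest multiple of 295659 that is ≥ 1258588: ⌈1258588/295659⌉ × 295659 = 5 × 295659 = 1478295.

1478295 seconds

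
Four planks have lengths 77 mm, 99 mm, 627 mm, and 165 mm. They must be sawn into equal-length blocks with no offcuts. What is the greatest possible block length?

11 mm

This is the greatest common divisor of 77, 99, 627, and 165.
77 = 7 × 11
99 = 3^2 × 11
627 = 3 × 11 × 19
165 = 3 × 5 × 11
gcd(77, 99, 627, 165) = 11.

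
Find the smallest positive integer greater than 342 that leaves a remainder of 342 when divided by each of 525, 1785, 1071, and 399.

N − 342 must be a common multiple of 525, 1785, 1071, and 399.
525 = 3 × 5^2 × 7
1785 = 3 × 5 × 7 × 17
1071 = 3^2 × 7 × 17
399 = 3 × 7 × 19
LCM(525, 1785, 1071, 399) = 3^2 × 5^2 × 7 × 17 × 19 = 508725.
Smallest N > 342 is LCM + 342 = 508725 + 342 = 509067.

509067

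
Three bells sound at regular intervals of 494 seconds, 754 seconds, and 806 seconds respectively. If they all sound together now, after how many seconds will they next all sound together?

444106 seconds

We need the least common multiple of the intervals.
494 = 2 × 13 × 19
754 = 2 × 13 × 29
806 = 2 × 13 × 31
LCM(494, 754, 806) = 2 × 13 × 19 × 29 × 31 = 444106.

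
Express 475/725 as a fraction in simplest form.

19/29

475 = 5^2 × 19
725 = 5^2 × 29
gcd(475, 725) = 5^2 = 25.
Divide numerator and denominator by 25: 475/725 = 19/29.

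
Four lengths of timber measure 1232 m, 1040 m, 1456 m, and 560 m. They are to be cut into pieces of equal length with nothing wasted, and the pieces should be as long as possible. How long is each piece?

16 m

Each piece length must divide every original length, so the longest possible is gcd(1232, 1040, 1456, 560).
1232 = 2^4 × 7 × 11
1040 = 2^4 × 5 × 13
1456 = 2^4 × 7 × 13
560 = 2^4 × 5 × 7
gcd(1232, 1040, 1456, 560) = 2^4 = 16.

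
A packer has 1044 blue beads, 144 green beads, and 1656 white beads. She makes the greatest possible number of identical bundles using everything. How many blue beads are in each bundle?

Number of bundles = gcd(1044, 144, 1656).
1044 = 2^2 × 3^2 × 29
144 = 2^4 × 3^2
1656 = 2^3 × 3^2 × 23
gcd(1044, 144, 1656) = 2^2 × 3^2 = 36.
blue beads per bundle = 1044 / 36 = 29.

29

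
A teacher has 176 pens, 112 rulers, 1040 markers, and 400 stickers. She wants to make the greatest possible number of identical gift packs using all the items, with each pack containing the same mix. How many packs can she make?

The pack count must divide each quantity, so the greatest is gcd(176, 112, 1040, 400).
176 = 2^4 × 11
112 = 2^4 × 7
1040 = 2^4 × 5 × 13
400 = 2^4 × 5^2
gcd(176, 112, 1040, 400) = 2^4 = 16.

16 packs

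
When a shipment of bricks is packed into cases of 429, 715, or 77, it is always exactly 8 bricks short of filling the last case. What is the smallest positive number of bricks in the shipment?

Being 8 short of a full case of size k means N ≡ −8 (mod k), i.e. N + 8 is a multiple of each size.
429 = 3 × 11 × 13
715 = 5 × 11 × 13
77 = 7 × 11
LCM(429, 715, 77) = 3 × 5 × 7 × 11 × 13 = 15015.
Smallest positive N is 15015 − 8 = 15007.

15007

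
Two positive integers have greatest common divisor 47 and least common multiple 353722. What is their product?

16624934

For any two positive integers, gcd × lcm = product = 47 × 353722 = 16624934.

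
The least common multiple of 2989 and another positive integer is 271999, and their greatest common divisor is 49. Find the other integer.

4459

gcd × lcm = product of the two integers, so the other integer is (49 × 271999) / 2989 = 4459.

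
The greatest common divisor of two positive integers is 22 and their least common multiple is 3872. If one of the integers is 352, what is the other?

242

For two integers, gcd × lcm = product, so the other is (22 × 3872) / 352 = 85184 / 352 = 242.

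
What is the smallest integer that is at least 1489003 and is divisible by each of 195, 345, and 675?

1614600

The integer must be a common multiple of 195, 345, and 675, so a multiple of their LCM.
195 = 3 × 5 × 13
345 = 3 × 5 × 23
675 = 3^3 × 5^2
LCM(195, 345, 675) = 3^3 × 5^2 × 13 × 23 = 201825.
Smallest multiple of 201825 that is ≥ 1489003: ⌈1489003/201825⌉ × 201825 = 8 × 201825 = 1614600.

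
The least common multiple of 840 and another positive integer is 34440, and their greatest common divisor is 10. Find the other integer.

gcd × lcm = product of the two integers, so the other integer is (10 × 34440) / 840 = 410.

410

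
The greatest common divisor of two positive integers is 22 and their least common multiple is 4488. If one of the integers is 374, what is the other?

264

For two integers, gcd × lcm = product, so the other is (22 × 4488) / 374 = 98736 / 374 = 264.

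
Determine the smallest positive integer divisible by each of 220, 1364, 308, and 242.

220 = 2^2 × 5 × 11
1364 = 2^2 × 11 × 31
308 = 2^2 × 7 × 11
242 = 2 × 11^2
LCM(220, 1364, 308, 242) = 2^2 × 5 × 7 × 11^2 × 31 = 525140.

525140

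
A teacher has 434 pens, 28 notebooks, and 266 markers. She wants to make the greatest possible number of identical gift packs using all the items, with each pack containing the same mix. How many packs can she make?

The pack count must divide each quantity, so the greatest is gcd(434, 28, 266).
434 = 2 × 7 × 31
28 = 2^2 × 7
266 = 2 × 7 × 19
gcd(434, 28, 266) = 2 × 7 = 14.

14 packs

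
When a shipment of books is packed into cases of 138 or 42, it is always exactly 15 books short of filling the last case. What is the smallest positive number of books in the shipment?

Being 15 short of a full case of size k means N ≡ −15 (mod k), i.e. N + 15 is a multiple of each size.
138 = 2 × 3 × 23
42 = 2 × 3 × 7
LCM(138, 42) = 2 × 3 × 7 × 23 = 966.
Smallest positive N is 966 − 15 = 951.

951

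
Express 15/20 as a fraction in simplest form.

3/4

15 = 3 × 5
20 = 2^2 × 5
gcd(15, 20) = 5.
Divide numerator and denominator by 5: 15/20 = 3/4.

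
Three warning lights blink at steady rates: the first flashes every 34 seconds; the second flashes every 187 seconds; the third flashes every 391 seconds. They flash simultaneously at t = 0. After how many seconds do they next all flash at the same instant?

8602 seconds

We need the least common multiple of the intervals.
34 = 2 × 17
187 = 11 × 17
391 = 17 × 23
LCM(34, 187, 391) = 2 × 11 × 17 × 23 = 8602.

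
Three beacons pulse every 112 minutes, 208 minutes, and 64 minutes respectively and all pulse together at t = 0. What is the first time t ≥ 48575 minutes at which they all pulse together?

52416 minutes

Joint pulses occur at multiples of LCM(112, 208, 64).
112 = 2^4 × 7
208 = 2^4 × 13
64 = 2^6
LCM(112, 208, 64) = 2^6 × 7 × 13 = 5824.
Smallest multiple of 5824 that is ≥ 48575: ⌈48575/5824⌉ × 5824 = 9 × 5824 = 52416.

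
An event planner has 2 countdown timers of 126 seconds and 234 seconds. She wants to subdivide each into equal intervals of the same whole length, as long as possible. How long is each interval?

By the Euclidean algorithm:
234 = 1 × 126 + 108
126 = 1 × 108 + 18
108 = 6 × 18 + 0
gcd(126, 234) = 18.

18 seconds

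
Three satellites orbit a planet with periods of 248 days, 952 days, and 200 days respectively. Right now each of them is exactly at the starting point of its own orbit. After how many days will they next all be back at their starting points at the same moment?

The first simultaneous occurrence is after LCM of the individual periods.
248 = 2^3 × 31
952 = 2^3 × 7 × 17
200 = 2^3 × 5^2
LCM(248, 952, 200) = 2^3 × 5^2 × 7 × 17 × 31 = 737800.

737800 days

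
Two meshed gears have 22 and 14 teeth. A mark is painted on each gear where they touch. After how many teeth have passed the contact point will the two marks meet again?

154 teeth

They coincide at every common multiple of the periods; the first is the LCM.
22 = 2 × 11
14 = 2 × 7
LCM(22, 14) = 2 × 7 × 11 = 154.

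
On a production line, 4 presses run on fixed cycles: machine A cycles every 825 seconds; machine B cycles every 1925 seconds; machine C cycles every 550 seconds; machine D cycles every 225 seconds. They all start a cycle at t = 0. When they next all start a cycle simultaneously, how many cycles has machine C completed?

63 cycles

They are all back at their starting positions together after one LCM of the periods.
825 = 3 × 5^2 × 11
1925 = 5^2 × 7 × 11
550 = 2 × 5^2 × 11
225 = 3^2 × 5^2
LCM(825, 1925, 550, 225) = 2 × 3^2 × 5^2 × 7 × 11 = 34650.
Cycles for period 550: 34650 / 550 = 63.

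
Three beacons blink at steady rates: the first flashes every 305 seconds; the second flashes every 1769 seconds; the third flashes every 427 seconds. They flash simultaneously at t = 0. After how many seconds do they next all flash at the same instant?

61915 seconds

The first simultaneous occurrence is after LCM of the individual periods.
305 = 5 × 61
1769 = 29 × 61
427 = 7 × 61
LCM(305, 1769, 427) = 5 × 7 × 29 × 61 = 61915.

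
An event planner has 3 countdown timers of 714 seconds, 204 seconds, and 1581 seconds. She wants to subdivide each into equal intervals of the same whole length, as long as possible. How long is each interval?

51 seconds

The interval must divide each timer length; the longest such is the gcd.
714 = 2 × 3 × 7 × 17
204 = 2^2 × 3 × 17
1581 = 3 × 17 × 31
gcd(714, 204, 1581) = 3 × 17 = 51.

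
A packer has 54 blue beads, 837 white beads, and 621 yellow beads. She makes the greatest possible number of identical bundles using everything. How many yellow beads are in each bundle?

23

Number of bundles = gcd(54, 837, 621).
54 = 2 × 3^3
837 = 3^3 × 31
621 = 3^3 × 23
gcd(54, 837, 621) = 3^3 = 27.
yellow beads per bundle = 621 / 27 = 23.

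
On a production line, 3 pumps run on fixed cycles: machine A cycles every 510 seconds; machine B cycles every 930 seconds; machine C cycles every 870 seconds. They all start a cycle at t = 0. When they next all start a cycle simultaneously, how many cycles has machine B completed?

493 cycles

The first common completion time is the LCM of the periods.
510 = 2 × 3 × 5 × 17
930 = 2 × 3 × 5 × 31
870 = 2 × 3 × 5 × 29
LCM(510, 930, 870) = 2 × 3 × 5 × 17 × 29 × 31 = 458490.
Cycles for period 930: 458490 / 930 = 493.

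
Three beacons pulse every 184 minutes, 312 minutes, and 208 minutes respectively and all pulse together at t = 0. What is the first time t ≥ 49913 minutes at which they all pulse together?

Joint pulses occur at multiples of LCM(184, 312, 208).
184 = 2^3 × 23
312 = 2^3 × 3 × 13
208 = 2^4 × 13
LCM(184, 312, 208) = 2^4 × 3 × 13 × 23 = 14352.
Smallest multiple of 14352 that is ≥ 49913: ⌈49913/14352⌉ × 14352 = 4 × 14352 = 57408.

57408 minutes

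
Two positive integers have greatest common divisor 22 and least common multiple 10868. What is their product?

239096

For any two positive integers, gcd × lcm = product = 22 × 10868 = 239096.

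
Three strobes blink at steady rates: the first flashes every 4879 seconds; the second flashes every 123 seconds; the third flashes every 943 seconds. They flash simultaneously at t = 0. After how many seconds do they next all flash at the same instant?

We need the least common multiple of the intervals.
4879 = 7 × 17 × 41
123 = 3 × 41
943 = 23 × 41
LCM(4879, 123, 943) = 3 × 7 × 17 × 23 × 41 = 336651.

336651 seconds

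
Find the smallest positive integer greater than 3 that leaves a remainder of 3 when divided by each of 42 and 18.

129

N − 3 must be a common multiple of 42 and 18.
42 = 2 × 3 × 7
18 = 2 × 3^2
LCM(42, 18) = 2 × 3^2 × 7 = 126.
Smallest N > 3 is LCM + 3 = 126 + 3 = 129.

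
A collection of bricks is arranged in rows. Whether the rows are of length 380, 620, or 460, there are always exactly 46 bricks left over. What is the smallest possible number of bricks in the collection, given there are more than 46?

N − 46 must be a common multiple of 380, 620, and 460.
380 = 2^2 × 5 × 19
620 = 2^2 × 5 × 31
460 = 2^2 × 5 × 23
LCM(380, 620, 460) = 2^2 × 5 × 19 × 23 × 31 = 270940.
Smallest N > 46 is LCM + 46 = 270940 + 46 = 270986.

270986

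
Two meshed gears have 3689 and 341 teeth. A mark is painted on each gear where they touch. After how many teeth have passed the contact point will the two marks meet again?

40579 teeth

We need the least common multiple of the intervals.
3689 = 7 × 17 × 31
341 = 11 × 31
LCM(3689, 341) = 7 × 11 × 17 × 31 = 40579.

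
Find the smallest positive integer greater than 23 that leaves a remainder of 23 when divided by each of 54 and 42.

N − 23 must be a common multiple of 54 and 42.
54 = 2 × 3^3
42 = 2 × 3 × 7
LCM(54, 42) = 2 × 3^3 × 7 = 378.
Smallest N > 23 is LCM + 23 = 378 + 23 = 401.

401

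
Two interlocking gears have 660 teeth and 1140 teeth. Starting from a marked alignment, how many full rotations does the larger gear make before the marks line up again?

11 rotations

They are all back at their starting positions together after one LCM of the periods.
660 = 2^2 × 3 × 5 × 11
1140 = 2^2 × 3 × 5 × 19
LCM(660, 1140) = 2^2 × 3 × 5 × 11 × 19 = 12540.
Rotations for period 1140: 12540 / 1140 = 11.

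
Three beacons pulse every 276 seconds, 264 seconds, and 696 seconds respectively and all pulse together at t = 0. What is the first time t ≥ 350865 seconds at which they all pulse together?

352176 seconds

Joint pulses occur at multiples of LCM(276, 264, 696).
276 = 2^2 × 3 × 23
264 = 2^3 × 3 × 11
696 = 2^3 × 3 × 29
LCM(276, 264, 696) = 2^3 × 3 × 11 × 23 × 29 = 176088.
Smallest multiple of 176088 that is ≥ 350865: ⌈350865/176088⌉ × 176088 = 2 × 176088 = 352176.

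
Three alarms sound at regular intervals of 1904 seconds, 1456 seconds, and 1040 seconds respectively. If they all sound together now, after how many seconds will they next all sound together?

123760 seconds

The first simultaneous occurrence is after LCM of the individual periods.
1904 = 2^4 × 7 × 17
1456 = 2^4 × 7 × 13
1040 = 2^4 × 5 × 13
LCM(1904, 1456, 1040) = 2^4 × 5 × 7 × 13 × 17 = 123760.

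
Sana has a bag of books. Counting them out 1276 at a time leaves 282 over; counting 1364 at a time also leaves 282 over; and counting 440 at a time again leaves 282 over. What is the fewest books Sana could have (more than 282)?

N − 282 must be a common multiple of 1276, 1364, and 440.
1276 = 2^2 × 11 × 29
1364 = 2^2 × 11 × 31
440 = 2^3 × 5 × 11
LCM(1276, 1364, 440) = 2^3 × 5 × 11 × 29 × 31 = 395560.
Smallest N > 282 is LCM + 282 = 395560 + 282 = 395842.

395842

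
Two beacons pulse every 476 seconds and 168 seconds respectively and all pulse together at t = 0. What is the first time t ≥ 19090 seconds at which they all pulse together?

Joint pulses occur at multiples of LCM(476, 168).
476 = 2^2 × 7 × 17
168 = 2^3 × 3 × 7
LCM(476, 168) = 2^3 × 3 × 7 × 17 = 2856.
Smallest multiple of 2856 that is ≥ 19090: ⌈19090/2856⌉ × 2856 = 7 × 2856 = 19992.

19992 seconds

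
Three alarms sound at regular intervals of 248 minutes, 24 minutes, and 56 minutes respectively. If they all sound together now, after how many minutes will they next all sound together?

5208 minutes

The first simultaneous occurrence is after LCM of the individual periods.
248 = 2^3 × 31
24 = 2^3 × 3
56 = 2^3 × 7
LCM(248, 24, 56) = 2^3 × 3 × 7 × 31 = 5208.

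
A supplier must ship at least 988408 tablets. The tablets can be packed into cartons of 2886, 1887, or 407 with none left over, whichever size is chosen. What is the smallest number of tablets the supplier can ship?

1079364

The number of tablets must be a common multiple of 2886, 1887, and 407, so a multiple of their LCM.
2886 = 2 × 3 × 13 × 37
1887 = 3 × 17 × 37
407 = 11 × 37
LCM(2886, 1887, 407) = 2 × 3 × 11 × 13 × 17 × 37 = 539682.
Smallest multiple of 539682 that is ≥ 988408: ⌈988408/539682⌉ × 539682 = 2 × 539682 = 1079364.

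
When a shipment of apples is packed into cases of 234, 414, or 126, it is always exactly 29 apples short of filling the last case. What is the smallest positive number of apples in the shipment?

37645

Being 29 short of a full case of size k means N ≡ −29 (mod k), i.e. N + 29 is a multiple of each size.
234 = 2 × 3^2 × 13
414 = 2 × 3^2 × 23
126 = 2 × 3^2 × 7
LCM(234, 414, 126) = 2 × 3^2 × 7 × 13 × 23 = 37674.
Smallest positive N is 37674 − 29 = 37645.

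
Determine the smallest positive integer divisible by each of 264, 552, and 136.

264 = 2^3 × 3 × 11
552 = 2^3 × 3 × 23
136 = 2^3 × 17
LCM(264, 552, 136) = 2^3 × 3 × 11 × 17 × 23 = 103224.

103224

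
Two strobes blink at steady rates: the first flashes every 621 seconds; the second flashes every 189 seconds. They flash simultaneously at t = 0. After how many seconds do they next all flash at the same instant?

4347 seconds

They coincide at every common multiple of the periods; the first is the LCM.
621 = 3^3 × 23
189 = 3^3 × 7
LCM(621, 189) = 3^3 × 7 × 23 = 4347.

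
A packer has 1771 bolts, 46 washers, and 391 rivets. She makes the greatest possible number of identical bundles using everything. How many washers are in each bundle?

Number of bundles = gcd(1771, 46, 391).
1771 = 7 × 11 × 23
46 = 2 × 23
391 = 17 × 23
gcd(1771, 46, 391) = 23.
washers per bundle = 46 / 23 = 2.

2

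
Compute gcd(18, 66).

18 = 2 × 3^2
66 = 2 × 3 × 11
gcd(18, 66) = 2 × 3 = 6.

6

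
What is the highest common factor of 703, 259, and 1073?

703 = 19 × 37
259 = 7 × 37
1073 = 29 × 37
gcd(703, 259, 1073) = 37.

37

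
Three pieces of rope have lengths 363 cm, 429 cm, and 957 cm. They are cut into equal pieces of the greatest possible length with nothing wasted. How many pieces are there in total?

Piece length = gcd(363, 429, 957).
363 = 3 × 11^2
429 = 3 × 11 × 13
957 = 3 × 11 × 29
gcd(363, 429, 957) = 3 × 11 = 33.
Total pieces = 363/33 + 429/33 + 957/33 = 11 + 13 + 29 = 53.

53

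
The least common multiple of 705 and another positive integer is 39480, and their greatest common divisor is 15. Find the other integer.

840

gcd × lcm = product of the two integers, so the other integer is (15 × 39480) / 705 = 840.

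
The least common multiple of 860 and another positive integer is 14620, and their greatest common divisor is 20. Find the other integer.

gcd × lcm = product of the two integers, so the other integer is (20 × 14620) / 860 = 340.

340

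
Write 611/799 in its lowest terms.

13/17

611 = 13 × 47
799 = 17 × 47
gcd(611, 799) = 47.
Divide numerator and denominator by 47: 611/799 = 13/17.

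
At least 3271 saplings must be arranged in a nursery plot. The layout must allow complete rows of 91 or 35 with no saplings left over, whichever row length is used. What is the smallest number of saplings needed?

3640

The number of saplings must be a common multiple of 91 and 35, so a multiple of their LCM.
91 = 7 × 13
35 = 5 × 7
LCM(91, 35) = 5 × 7 × 13 = 455.
Smallest multiple of 455 that is ≥ 3271: ⌈3271/455⌉ × 455 = 8 × 455 = 3640.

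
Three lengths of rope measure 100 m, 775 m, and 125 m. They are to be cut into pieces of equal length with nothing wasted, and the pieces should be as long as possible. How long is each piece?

Each piece length must divide every original length, so the longest possible is gcd(100, 775, 125).
100 = 2^2 × 5^2
775 = 5^2 × 31
125 = 5^3
gcd(100, 775, 125) = 5^2 = 25.

25 m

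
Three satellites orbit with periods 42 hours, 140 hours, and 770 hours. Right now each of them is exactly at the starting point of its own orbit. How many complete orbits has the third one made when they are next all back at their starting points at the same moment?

They are all back at their starting positions together after one LCM of the periods.
42 = 2 × 3 × 7
140 = 2^2 × 5 × 7
770 = 2 × 5 × 7 × 11
LCM(42, 140, 770) = 2^2 × 3 × 5 × 7 × 11 = 4620.
Orbits for period 770: 4620 / 770 = 6.

6 orbits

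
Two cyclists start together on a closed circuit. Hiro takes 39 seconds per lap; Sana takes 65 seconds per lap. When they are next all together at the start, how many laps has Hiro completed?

5 laps

They are all back at their starting positions together after one LCM of the periods.
39 = 3 × 13
65 = 5 × 13
LCM(39, 65) = 3 × 5 × 13 = 195.
Laps for period 39: 195 / 39 = 5.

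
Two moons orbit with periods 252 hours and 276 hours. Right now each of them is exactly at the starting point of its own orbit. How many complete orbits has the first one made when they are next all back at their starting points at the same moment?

23 orbits

The first common completion time is the LCM of the periods.
252 = 2^2 × 3^2 × 7
276 = 2^2 × 3 × 23
LCM(252, 276) = 2^2 × 3^2 × 7 × 23 = 5796.
Orbits for period 252: 5796 / 252 = 23.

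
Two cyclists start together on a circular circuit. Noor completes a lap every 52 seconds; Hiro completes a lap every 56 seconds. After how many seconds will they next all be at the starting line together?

728 seconds

They coincide at every common multiple of the periods; the first is the LCM.
52 = 2^2 × 13
56 = 2^3 × 7
LCM(52, 56) = 2^3 × 7 × 13 = 728.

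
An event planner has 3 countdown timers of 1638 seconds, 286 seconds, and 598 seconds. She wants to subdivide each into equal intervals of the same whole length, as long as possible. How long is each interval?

The interval must divide each timer length; the longest such is the gcd.
1638 = 2 × 3^2 × 7 × 13
286 = 2 × 11 × 13
598 = 2 × 13 × 23
gcd(1638, 286, 598) = 2 × 13 = 26.

26 seconds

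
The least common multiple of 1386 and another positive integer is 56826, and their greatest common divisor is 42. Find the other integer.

1722

gcd × lcm = product of the two integers, so the other integer is (42 × 56826) / 1386 = 1722.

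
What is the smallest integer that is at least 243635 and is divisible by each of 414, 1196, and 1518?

The integer must be a common multiple of 414, 1196, and 1518, so a multiple of their LCM.
414 = 2 × 3^2 × 23
1196 = 2^2 × 13 × 23
1518 = 2 × 3 × 11 × 23
LCM(414, 1196, 1518) = 2^2 × 3^2 × 11 × 13 × 23 = 118404.
Smallest multiple of 118404 that is ≥ 243635: ⌈243635/118404⌉ × 118404 = 3 × 118404 = 355212.

355212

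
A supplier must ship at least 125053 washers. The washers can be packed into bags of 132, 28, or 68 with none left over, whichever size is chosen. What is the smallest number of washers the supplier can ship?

125664

The number of washers must be a common multiple of 132, 28, and 68, so a multiple of their LCM.
132 = 2^2 × 3 × 11
28 = 2^2 × 7
68 = 2^2 × 17
LCM(132, 28, 68) = 2^2 × 3 × 7 × 11 × 17 = 15708.
Smallest multiple of 15708 that is ≥ 125053: ⌈125053/15708⌉ × 15708 = 8 × 15708 = 125664.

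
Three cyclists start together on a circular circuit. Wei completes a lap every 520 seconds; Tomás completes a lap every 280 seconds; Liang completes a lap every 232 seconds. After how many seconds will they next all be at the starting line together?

105560 seconds

The first simultaneous occurrence is after LCM of the individual periods.
520 = 2^3 × 5 × 13
280 = 2^3 × 5 × 7
232 = 2^3 × 29
LCM(520, 280, 232) = 2^3 × 5 × 7 × 13 × 29 = 105560.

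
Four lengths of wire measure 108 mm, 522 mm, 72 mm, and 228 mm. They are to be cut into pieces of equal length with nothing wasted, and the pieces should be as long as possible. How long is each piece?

The greatest length dividing all of 108, 522, 72, and 228 is their gcd.
108 = 2^2 × 3^3
522 = 2 × 3^2 × 29
72 = 2^3 × 3^2
228 = 2^2 × 3 × 19
gcd(108, 522, 72, 228) = 2 × 3 = 6.

6 mm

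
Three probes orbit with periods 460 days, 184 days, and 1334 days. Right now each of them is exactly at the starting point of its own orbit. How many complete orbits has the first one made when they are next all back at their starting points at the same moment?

All finish a whole number of cycles simultaneously at t = LCM of the periods.
460 = 2^2 × 5 × 23
184 = 2^3 × 23
1334 = 2 × 23 × 29
LCM(460, 184, 1334) = 2^3 × 5 × 23 × 29 = 26680.
Orbits for period 460: 26680 / 460 = 58.

58 orbits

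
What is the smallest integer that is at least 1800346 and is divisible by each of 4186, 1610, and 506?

The integer must be a common multiple of 4186, 1610, and 506, so a multiple of their LCM.
4186 = 2 × 7 × 13 × 23
1610 = 2 × 5 × 7 × 23
506 = 2 × 11 × 23
LCM(4186, 1610, 506) = 2 × 5 × 7 × 11 × 13 × 23 = 230230.
Smallest multiple of 230230 that is ≥ 1800346: ⌈1800346/230230⌉ × 230230 = 8 × 230230 = 1841840.

1841840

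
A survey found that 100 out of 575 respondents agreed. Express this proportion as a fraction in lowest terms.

100 = 2^2 × 5^2
575 = 5^2 × 23
gcd(100, 575) = 5^2 = 25.
Divide numerator and denominator by 25: 100/575 = 4/23.

4/23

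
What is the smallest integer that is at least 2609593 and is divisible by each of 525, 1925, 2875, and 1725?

The integer must be a common multiple of 525, 1925, 2875, and 1725, so a multiple of their LCM.
525 = 3 × 5^2 × 7
1925 = 5^2 × 7 × 11
2875 = 5^3 × 23
1725 = 3 × 5^2 × 23
LCM(525, 1925, 2875, 1725) = 3 × 5^3 × 7 × 11 × 23 = 664125.
Smallest multiple of 664125 that is ≥ 2609593: ⌈2609593/664125⌉ × 664125 = 4 × 664125 = 2656500.

2656500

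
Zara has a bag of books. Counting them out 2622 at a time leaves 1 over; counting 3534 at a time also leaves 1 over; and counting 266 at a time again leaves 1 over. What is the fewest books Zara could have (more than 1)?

N − 1 must be a common multiple of 2622, 3534, and 266.
2622 = 2 × 3 × 19 × 23
3534 = 2 × 3 × 19 × 31
266 = 2 × 7 × 19
LCM(2622, 3534, 266) = 2 × 3 × 7 × 19 × 23 × 31 = 568974.
Smallest N > 1 is LCM + 1 = 568974 + 1 = 568975.

568975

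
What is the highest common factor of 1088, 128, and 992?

1088 = 2^6 × 17
128 = 2^7
992 = 2^5 × 31
gcd(1088, 128, 992) = 2^5 = 32.

32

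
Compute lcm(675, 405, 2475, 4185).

690525

675 = 3^3 × 5^2
405 = 3^4 × 5
2475 = 3^2 × 5^2 × 11
4185 = 3^3 × 5 × 31
LCM(675, 405, 2475, 4185) = 3^4 × 5^2 × 11 × 31 = 690525.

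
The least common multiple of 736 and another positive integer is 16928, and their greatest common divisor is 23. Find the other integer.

529

gcd × lcm = product of the two integers, so the other integer is (23 × 16928) / 736 = 529.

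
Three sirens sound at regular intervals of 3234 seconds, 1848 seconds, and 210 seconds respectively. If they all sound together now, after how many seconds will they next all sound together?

They coincide at every common multiple of the periods; the first is the LCM.
3234 = 2 × 3 × 7^2 × 11
1848 = 2^3 × 3 × 7 × 11
210 = 2 × 3 × 5 × 7
LCM(3234, 1848, 210) = 2^3 × 3 × 5 × 7^2 × 11 = 64680.

64680 seconds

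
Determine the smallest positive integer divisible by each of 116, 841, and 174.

10092

116 = 2^2 × 29
841 = 29^2
174 = 2 × 3 × 29
LCM(116, 841, 174) = 2^2 × 3 × 29^2 = 10092.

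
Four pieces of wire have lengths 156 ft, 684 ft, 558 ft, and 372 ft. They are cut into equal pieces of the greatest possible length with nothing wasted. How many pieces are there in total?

Piece length = gcd(156, 684, 558, 372).
156 = 2^2 × 3 × 13
684 = 2^2 × 3^2 × 19
558 = 2 × 3^2 × 31
372 = 2^2 × 3 × 31
gcd(156, 684, 558, 372) = 2 × 3 = 6.
Total pieces = 156/6 + 684/6 + 558/6 + 372/6 = 26 + 114 + 93 + 62 = 295.

295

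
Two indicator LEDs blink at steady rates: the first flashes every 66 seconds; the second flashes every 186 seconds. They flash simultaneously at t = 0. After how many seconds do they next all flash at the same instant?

The first simultaneous occurrence is after LCM of the individual periods.
66 = 2 × 3 × 11
186 = 2 × 3 × 31
LCM(66, 186) = 2 × 3 × 11 × 31 = 2046.

2046 seconds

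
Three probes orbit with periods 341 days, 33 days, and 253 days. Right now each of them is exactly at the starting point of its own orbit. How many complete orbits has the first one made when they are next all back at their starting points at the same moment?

69 orbits

They are all back at their starting positions together after one LCM of the periods.
341 = 11 × 31
33 = 3 × 11
253 = 11 × 23
LCM(341, 33, 253) = 3 × 11 × 23 × 31 = 23529.
Orbits for period 341: 23529 / 341 = 69.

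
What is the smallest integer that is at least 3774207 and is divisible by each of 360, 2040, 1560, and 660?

4375800

The integer must be a common multiple of 360, 2040, 1560, and 660, so a multiple of their LCM.
360 = 2^3 × 3^2 × 5
2040 = 2^3 × 3 × 5 × 17
1560 = 2^3 × 3 × 5 × 13
660 = 2^2 × 3 × 5 × 11
LCM(360, 2040, 1560, 660) = 2^3 × 3^2 × 5 × 11 × 13 × 17 = 875160.
Smallest multiple of 875160 that is ≥ 3774207: ⌈3774207/875160⌉ × 875160 = 5 × 875160 = 4375800.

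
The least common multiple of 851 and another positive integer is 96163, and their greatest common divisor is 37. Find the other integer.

4181

gcd × lcm = product of the two integers, so the other integer is (37 × 96163) / 851 = 4181.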